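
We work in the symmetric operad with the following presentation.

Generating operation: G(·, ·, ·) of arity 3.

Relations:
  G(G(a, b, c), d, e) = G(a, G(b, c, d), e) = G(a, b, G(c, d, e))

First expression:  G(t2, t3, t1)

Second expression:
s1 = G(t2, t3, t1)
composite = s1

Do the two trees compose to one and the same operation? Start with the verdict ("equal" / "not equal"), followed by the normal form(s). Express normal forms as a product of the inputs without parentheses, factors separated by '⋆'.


equal; the common form is t2 ⋆ t3 ⋆ t1

Reducing the first expression gives t2 ⋆ t3 ⋆ t1
Reducing the second expression gives t2 ⋆ t3 ⋆ t1
The forms coincide; equal.


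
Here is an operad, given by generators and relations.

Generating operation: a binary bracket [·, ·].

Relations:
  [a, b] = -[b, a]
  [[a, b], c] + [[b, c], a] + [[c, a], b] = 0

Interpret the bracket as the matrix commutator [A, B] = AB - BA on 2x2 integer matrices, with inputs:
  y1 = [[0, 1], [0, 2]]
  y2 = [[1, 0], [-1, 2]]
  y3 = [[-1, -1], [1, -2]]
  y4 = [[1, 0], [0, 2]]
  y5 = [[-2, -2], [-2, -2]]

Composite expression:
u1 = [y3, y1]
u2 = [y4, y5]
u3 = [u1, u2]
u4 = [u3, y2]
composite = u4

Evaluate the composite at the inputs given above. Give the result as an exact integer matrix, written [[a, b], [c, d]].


[y3, y1] = [[-1, -1], [-2, 1]]
[y4, y5] = [[0, 2], [-2, 0]]
[[y3, y1], [y4, y5]] = [[6, -4], [-4, -6]]
[[[y3, y1], [y4, y5]], y2] = [[4, -4], [16, -4]]

[[4, -4], [16, -4]]


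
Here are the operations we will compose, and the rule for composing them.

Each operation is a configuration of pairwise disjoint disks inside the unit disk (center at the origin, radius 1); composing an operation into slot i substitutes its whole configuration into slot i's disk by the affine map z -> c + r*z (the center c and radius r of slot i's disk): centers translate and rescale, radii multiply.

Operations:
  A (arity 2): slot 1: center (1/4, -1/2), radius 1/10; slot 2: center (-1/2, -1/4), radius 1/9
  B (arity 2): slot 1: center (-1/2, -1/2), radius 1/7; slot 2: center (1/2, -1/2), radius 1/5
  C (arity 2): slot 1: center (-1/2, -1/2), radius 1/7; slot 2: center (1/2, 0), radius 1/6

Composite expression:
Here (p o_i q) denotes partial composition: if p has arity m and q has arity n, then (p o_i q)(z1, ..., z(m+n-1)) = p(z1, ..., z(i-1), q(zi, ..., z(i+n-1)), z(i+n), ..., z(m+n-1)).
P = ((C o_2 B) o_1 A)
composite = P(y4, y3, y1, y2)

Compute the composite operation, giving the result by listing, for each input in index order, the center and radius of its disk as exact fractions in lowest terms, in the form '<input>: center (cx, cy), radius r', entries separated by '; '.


Affine substitution under C: radii multiply and y-centers shift.
tracing y4 down its 2-map path: center (-13/28, -4/7), radius 1/70
tracing y3 down its 2-map path: center (-4/7, -15/28), radius 1/63
tracing y1 down its 2-map path: center (5/12, -1/12), radius 1/42
tracing y2 down its 2-map path: center (7/12, -1/12), radius 1/30

y1: center (5/12, -1/12), radius 1/42; y2: center (7/12, -1/12), radius 1/30; y3: center (-4/7, -15/28), radius 1/63; y4: center (-13/28, -4/7), radius 1/70


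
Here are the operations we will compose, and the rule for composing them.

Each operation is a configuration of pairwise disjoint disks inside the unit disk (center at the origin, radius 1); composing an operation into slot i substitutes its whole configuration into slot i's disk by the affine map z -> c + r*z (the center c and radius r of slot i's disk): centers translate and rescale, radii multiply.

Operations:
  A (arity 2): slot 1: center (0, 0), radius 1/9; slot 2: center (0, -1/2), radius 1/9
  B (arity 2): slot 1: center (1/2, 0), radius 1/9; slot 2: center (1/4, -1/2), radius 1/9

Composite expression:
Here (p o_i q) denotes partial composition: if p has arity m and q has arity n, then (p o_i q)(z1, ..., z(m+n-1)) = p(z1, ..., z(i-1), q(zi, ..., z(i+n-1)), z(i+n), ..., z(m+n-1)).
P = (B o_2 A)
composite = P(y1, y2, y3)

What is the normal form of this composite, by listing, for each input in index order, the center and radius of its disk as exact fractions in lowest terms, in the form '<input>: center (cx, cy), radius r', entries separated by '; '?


y1: center (1/2, 0), radius 1/9; y2: center (1/4, -1/2), radius 1/81; y3: center (1/4, -5/9), radius 1/81

Follow each y-input down from B: c' goes to c + r*c', radius to r*r'.
input y1: applying the 1 nested substitution gives center (1/2, 0), radius 1/9
input y2: applying the 2 nested substitutions gives center (1/4, -1/2), radius 1/81
input y3: applying the 2 nested substitutions gives center (1/4, -5/9), radius 1/81


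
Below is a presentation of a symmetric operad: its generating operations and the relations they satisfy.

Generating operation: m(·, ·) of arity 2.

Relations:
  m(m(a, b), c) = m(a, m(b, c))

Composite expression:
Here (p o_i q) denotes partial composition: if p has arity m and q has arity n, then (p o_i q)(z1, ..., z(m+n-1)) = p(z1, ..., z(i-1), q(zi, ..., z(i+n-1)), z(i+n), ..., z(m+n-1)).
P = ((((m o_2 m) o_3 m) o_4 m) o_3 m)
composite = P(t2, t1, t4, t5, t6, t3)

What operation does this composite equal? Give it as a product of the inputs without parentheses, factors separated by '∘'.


t2 ∘ t1 ∘ t4 ∘ t5 ∘ t6 ∘ t3

Key point: m is associative — brackets drop, the t-order remains.
m(t4, t5) spells out as t4 ∘ t5
m(t6, t3) spells out as t6 ∘ t3
m(m(t4, t5), m(t6, t3)) spells out as t4 ∘ t5 ∘ t6 ∘ t3
m(t1, m(m(t4, t5), m(t6, t3))) spells out as t1 ∘ t4 ∘ t5 ∘ t6 ∘ t3
m(t2, m(t1, m(m(t4, t5), m(t6, t3)))) spells out as t2 ∘ t1 ∘ t4 ∘ t5 ∘ t6 ∘ t3


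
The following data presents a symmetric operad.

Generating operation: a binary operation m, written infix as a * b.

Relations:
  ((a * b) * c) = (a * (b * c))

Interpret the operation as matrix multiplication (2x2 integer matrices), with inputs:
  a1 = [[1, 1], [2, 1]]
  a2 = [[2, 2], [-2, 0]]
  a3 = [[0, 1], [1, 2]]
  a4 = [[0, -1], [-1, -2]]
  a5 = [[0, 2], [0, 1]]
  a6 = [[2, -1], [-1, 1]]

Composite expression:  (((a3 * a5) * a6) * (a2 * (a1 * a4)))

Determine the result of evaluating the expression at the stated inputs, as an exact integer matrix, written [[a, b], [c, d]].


[[6, 20], [24, 80]]


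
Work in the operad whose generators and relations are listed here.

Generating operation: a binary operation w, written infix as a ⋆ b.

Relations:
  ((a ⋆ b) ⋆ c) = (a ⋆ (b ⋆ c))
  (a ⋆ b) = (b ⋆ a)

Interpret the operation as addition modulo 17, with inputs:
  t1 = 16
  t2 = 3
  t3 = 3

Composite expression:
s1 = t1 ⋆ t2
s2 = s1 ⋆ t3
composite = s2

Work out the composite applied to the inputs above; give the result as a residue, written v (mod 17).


5 (mod 17)

(t1 ⋆ t2) = 2
((t1 ⋆ t2) ⋆ t3) = 5


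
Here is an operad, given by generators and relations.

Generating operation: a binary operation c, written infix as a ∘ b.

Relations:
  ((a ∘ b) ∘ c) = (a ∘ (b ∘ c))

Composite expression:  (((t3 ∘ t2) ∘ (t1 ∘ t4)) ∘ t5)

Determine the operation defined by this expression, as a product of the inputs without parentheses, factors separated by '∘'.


Key point: c is associative — brackets drop, the t-order remains.
(t3 ∘ t2) flattens to t3 ∘ t2
(t1 ∘ t4) flattens to t1 ∘ t4
((t3 ∘ t2) ∘ (t1 ∘ t4)) flattens to t3 ∘ t2 ∘ t1 ∘ t4
(((t3 ∘ t2) ∘ (t1 ∘ t4)) ∘ t5) flattens to t3 ∘ t2 ∘ t1 ∘ t4 ∘ t5

t3 ∘ t2 ∘ t1 ∘ t4 ∘ t5


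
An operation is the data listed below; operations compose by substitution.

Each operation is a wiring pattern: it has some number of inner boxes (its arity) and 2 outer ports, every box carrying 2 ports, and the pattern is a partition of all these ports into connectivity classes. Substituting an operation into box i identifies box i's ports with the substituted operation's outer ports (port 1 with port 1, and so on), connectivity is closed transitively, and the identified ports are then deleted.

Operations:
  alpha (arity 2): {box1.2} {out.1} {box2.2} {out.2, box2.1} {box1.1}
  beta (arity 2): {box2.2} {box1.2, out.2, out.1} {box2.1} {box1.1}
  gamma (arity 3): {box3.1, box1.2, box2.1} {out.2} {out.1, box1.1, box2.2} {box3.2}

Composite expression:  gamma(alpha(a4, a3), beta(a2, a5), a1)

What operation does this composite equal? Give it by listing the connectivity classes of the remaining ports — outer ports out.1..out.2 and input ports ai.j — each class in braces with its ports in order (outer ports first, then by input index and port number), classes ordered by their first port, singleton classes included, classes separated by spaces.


{out.1, a1.1, a2.2, a3.1} {out.2} {a1.2} {a2.1} {a3.2} {a4.1} {a4.2} {a5.1} {a5.2}

After gluing at gamma, chains via deleted ports link the a-ports.
after alpha, the pattern on (a4, a3) reads {out.1} {out.2, a3.1} {a3.2} {a4.1} {a4.2} (out.j = its outer ports)
after beta, the pattern on (a2, a5) reads {out.1, out.2, a2.2} {a2.1} {a5.1} {a5.2} (out.j = its outer ports)
after gamma, the pattern on (a4, a3, a2, a5, a1) reads {out.1, a1.1, a2.2, a3.1} {out.2} {a1.2} {a2.1} {a3.2} {a4.1} {a4.2} {a5.1} {a5.2} (out.j = its outer ports)


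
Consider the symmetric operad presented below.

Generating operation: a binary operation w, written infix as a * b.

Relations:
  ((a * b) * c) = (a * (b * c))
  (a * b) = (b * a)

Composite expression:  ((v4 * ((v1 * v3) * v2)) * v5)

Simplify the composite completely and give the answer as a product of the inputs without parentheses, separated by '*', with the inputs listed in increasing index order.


v1 * v2 * v3 * v4 * v5

Key point: w commutes, so take the v-inputs in any fixed order.
(v1 * v3) reduces to v1 * v3
((v1 * v3) * v2) reduces to v1 * v3 * v2
(v4 * ((v1 * v3) * v2)) reduces to v4 * v1 * v3 * v2
((v4 * ((v1 * v3) * v2)) * v5) reduces to v4 * v1 * v3 * v2 * v5
the factors in increasing index order: v1 * v2 * v3 * v4 * v5


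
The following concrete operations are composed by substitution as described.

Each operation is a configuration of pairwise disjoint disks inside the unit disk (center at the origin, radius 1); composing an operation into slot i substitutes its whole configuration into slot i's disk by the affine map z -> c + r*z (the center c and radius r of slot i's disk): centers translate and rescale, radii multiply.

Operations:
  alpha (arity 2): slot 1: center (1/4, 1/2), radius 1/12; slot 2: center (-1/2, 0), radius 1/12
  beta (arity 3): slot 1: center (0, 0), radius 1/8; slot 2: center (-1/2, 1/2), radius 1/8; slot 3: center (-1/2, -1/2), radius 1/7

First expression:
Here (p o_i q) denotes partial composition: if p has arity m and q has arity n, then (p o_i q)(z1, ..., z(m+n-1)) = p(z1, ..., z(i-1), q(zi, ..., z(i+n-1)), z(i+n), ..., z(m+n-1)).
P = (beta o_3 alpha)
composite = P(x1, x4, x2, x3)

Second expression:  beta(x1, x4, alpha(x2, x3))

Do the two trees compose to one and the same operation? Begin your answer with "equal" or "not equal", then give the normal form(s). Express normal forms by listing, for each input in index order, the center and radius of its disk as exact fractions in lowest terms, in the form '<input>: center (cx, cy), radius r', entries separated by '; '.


equal: each reduces to x1: center (0, 0), radius 1/8; x2: center (-13/28, -3/7), radius 1/84; x3: center (-4/7, -1/2), radius 1/84; x4: center (-1/2, 1/2), radius 1/8

Reducing the first expression gives x1: center (0, 0), radius 1/8; x2: center (-13/28, -3/7), radius 1/84; x3: center (-4/7, -1/2), radius 1/84; x4: center (-1/2, 1/2), radius 1/8
Reducing the second expression gives x1: center (0, 0), radius 1/8; x2: center (-13/28, -3/7), radius 1/84; x3: center (-4/7, -1/2), radius 1/84; x4: center (-1/2, 1/2), radius 1/8
Same normal form: equal.


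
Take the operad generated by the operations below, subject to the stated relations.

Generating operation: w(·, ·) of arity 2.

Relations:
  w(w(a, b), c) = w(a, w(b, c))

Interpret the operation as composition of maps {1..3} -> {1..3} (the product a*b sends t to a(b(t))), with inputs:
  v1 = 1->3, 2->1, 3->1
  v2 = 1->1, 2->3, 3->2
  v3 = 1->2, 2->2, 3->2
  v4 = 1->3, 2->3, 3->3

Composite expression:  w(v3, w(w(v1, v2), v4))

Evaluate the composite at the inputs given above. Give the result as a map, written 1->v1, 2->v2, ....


1->2, 2->2, 3->2

w(v1, v2) = 1->3, 2->1, 3->1
w(w(v1, v2), v4) = 1->1, 2->1, 3->1
w(v3, w(w(v1, v2), v4)) = 1->2, 2->2, 3->2


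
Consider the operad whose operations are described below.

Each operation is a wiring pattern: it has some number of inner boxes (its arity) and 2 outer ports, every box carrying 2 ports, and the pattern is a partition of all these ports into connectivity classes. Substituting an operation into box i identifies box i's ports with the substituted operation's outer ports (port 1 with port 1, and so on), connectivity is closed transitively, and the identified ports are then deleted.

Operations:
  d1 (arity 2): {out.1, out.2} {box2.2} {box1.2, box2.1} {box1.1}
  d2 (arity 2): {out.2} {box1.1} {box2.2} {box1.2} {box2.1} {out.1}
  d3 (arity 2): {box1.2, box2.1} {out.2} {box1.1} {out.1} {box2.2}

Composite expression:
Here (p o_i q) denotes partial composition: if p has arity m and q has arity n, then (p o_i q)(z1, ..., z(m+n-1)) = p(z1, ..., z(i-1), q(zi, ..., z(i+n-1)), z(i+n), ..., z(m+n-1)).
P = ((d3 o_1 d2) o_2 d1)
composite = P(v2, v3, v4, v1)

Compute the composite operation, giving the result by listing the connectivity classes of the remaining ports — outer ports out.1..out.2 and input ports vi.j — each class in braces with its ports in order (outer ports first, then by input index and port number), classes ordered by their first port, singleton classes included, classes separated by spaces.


{out.1} {out.2} {v1.1} {v1.2} {v2.1} {v2.2} {v3.1} {v3.2, v4.1} {v4.2}

Treat the ports identified at d3 as solder joints: merge, then drop.
through d1, on inputs (v3, v4): {out.1, out.2} {v3.1} {v3.2, v4.1} {v4.2} (out.j = stage outer ports)
through d2, on inputs (v2, v3, v4): {out.1} {out.2} {v2.1} {v2.2} {v3.1} {v3.2, v4.1} {v4.2} (out.j = stage outer ports)
through d3, on inputs (v2, v3, v4, v1): {out.1} {out.2} {v1.1} {v1.2} {v2.1} {v2.2} {v3.1} {v3.2, v4.1} {v4.2} (out.j = stage outer ports)


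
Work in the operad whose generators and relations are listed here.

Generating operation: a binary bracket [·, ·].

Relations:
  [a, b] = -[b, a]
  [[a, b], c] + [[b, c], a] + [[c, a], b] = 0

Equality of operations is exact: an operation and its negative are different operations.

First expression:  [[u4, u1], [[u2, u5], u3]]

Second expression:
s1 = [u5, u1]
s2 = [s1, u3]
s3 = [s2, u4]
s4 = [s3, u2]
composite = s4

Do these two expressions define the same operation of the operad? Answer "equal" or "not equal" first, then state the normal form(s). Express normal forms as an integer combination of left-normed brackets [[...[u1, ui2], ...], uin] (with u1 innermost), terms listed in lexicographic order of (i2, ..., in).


The first expression, normalized: -[[[[u1, u4], u2], u5], u3] + [[[[u1, u4], u3], u2], u5] - [[[[u1, u4], u3], u5], u2] + [[[[u1, u4], u5], u2], u3]
The second expression, normalized: -[[[[u1, u5], u3], u4], u2]
The normal forms differ: not equal.

not equal; the first gives -[[[[u1, u4], u2], u5], u3] + [[[[u1, u4], u3], u2], u5] - [[[[u1, u4], u3], u5], u2] + [[[[u1, u4], u5], u2], u3] and the second -[[[[u1, u5], u3], u4], u2]


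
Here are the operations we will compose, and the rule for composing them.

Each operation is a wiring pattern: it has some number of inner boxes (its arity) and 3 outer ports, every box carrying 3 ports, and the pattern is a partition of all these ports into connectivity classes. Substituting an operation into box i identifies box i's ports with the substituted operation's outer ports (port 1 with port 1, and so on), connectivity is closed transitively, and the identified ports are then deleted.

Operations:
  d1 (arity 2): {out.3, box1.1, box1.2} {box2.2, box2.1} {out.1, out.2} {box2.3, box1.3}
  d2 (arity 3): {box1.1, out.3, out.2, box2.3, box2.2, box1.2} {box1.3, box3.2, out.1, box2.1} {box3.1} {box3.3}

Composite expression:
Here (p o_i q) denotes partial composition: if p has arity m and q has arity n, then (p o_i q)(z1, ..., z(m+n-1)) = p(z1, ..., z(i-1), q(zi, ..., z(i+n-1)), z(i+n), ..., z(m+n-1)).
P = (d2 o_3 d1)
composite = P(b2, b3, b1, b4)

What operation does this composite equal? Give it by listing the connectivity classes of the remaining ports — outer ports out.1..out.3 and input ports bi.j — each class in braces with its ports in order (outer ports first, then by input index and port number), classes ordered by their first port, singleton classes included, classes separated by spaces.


Treat the ports identified at d2 as solder joints: merge, then drop.
the subtree at d1 composes to {out.1, out.2} {out.3, b1.1, b1.2} {b1.3, b4.3} {b4.1, b4.2} on (b1, b4); out.j = own outer ports
the subtree at d2 composes to {out.1, b2.3, b3.1} {out.2, out.3, b2.1, b2.2, b3.2, b3.3} {b1.1, b1.2} {b1.3, b4.3} {b4.1, b4.2} on (b2, b3, b1, b4); out.j = own outer ports

{out.1, b2.3, b3.1} {out.2, out.3, b2.1, b2.2, b3.2, b3.3} {b1.1, b1.2} {b1.3, b4.3} {b4.1, b4.2}


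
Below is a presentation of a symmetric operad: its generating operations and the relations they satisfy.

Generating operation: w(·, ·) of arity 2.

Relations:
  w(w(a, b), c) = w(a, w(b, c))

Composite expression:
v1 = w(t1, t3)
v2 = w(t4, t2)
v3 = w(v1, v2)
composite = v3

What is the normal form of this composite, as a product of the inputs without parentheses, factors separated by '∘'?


t1 ∘ t3 ∘ t4 ∘ t2

Under associativity of w, the answer is the t's in reading order.
w(t1, t3) unparenthesizes to t1 ∘ t3
w(t4, t2) unparenthesizes to t4 ∘ t2
w(w(t1, t3), w(t4, t2)) unparenthesizes to t1 ∘ t3 ∘ t4 ∘ t2


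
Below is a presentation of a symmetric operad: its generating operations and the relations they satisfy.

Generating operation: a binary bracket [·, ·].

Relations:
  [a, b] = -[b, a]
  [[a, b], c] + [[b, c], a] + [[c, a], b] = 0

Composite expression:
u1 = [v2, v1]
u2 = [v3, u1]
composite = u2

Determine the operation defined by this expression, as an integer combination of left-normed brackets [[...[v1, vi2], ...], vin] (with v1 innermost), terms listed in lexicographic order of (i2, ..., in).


[[v1, v2], v3]

In the tensor algebra, words opening v1 carry the v1-anchored form.
Composite bracket: [v3, [v2, v1]]
Each bracket splits as ab - ba, giving 4 signed words (2^2 = 4).
Coefficients come from the v1-initial words:
  word v1v2v3 has sign +1, contributing +[[v1, v2], v3]


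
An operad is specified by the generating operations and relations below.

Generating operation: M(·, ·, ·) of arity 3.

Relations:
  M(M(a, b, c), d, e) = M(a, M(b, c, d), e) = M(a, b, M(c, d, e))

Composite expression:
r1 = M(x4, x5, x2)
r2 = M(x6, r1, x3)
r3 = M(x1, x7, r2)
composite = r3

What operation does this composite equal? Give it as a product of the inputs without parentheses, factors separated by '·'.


x1 · x7 · x6 · x4 · x5 · x2 · x3

All parenthesizations of M agree; list the x-inputs left to right.
M(x4, x5, x2) flattens to x4 · x5 · x2
M(x6, M(x4, x5, x2), x3) flattens to x6 · x4 · x5 · x2 · x3
M(x1, x7, M(x6, M(x4, x5, x2), x3)) flattens to x1 · x7 · x6 · x4 · x5 · x2 · x3


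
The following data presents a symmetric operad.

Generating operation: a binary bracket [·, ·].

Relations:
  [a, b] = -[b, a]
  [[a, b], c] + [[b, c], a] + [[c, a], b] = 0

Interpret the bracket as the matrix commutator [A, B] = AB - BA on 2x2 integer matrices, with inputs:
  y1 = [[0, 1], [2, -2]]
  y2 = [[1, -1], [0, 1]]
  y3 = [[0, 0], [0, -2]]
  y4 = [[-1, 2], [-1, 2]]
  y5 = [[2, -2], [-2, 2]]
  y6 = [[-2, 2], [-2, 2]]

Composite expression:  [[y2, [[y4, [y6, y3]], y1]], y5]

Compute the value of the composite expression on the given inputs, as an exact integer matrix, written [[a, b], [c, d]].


[[-144, 96], [-96, 144]]

[y6, y3] = [[0, -4], [-4, 0]]
[y4, [y6, y3]] = [[-12, 12], [-12, 12]]
[[y4, [y6, y3]], y1] = [[36, -48], [24, -36]]
[y2, [[y4, [y6, y3]], y1]] = [[-24, 72], [0, 24]]
[[y2, [[y4, [y6, y3]], y1]], y5] = [[-144, 96], [-96, 144]]


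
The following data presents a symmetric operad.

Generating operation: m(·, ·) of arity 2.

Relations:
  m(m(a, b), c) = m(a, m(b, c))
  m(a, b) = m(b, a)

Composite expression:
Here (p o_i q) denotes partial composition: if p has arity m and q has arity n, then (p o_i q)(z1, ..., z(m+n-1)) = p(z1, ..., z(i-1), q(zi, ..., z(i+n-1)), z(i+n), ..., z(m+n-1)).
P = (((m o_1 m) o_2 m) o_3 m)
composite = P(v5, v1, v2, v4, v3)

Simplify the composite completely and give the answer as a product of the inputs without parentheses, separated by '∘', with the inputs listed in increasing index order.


v1 ∘ v2 ∘ v3 ∘ v4 ∘ v5

Any arrangement under m is one operation, so sort the v-inputs.
m(v2, v4) linearizes to v2 ∘ v4
m(v1, m(v2, v4)) linearizes to v1 ∘ v2 ∘ v4
m(v5, m(v1, m(v2, v4))) linearizes to v5 ∘ v1 ∘ v2 ∘ v4
m(m(v5, m(v1, m(v2, v4))), v3) linearizes to v5 ∘ v1 ∘ v2 ∘ v4 ∘ v3
the factors in increasing index order: v1 ∘ v2 ∘ v3 ∘ v4 ∘ v5


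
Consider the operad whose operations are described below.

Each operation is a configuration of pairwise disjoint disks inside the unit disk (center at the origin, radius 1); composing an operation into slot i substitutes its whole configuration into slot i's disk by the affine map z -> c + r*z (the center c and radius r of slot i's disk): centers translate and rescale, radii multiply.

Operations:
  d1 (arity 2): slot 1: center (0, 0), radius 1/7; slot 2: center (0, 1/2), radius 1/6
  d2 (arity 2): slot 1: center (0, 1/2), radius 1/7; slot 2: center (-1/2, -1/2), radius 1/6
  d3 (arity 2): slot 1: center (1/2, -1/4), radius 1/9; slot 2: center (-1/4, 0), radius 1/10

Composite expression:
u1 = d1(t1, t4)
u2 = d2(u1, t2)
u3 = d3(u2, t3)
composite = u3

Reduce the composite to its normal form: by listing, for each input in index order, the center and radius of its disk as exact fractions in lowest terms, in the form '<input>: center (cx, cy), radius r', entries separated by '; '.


t1: center (1/2, -7/36), radius 1/441; t2: center (4/9, -11/36), radius 1/54; t3: center (-1/4, 0), radius 1/10; t4: center (1/2, -47/252), radius 1/378

Nesting under d3 composes maps z -> c + r*z down each t-path.
input t1: applying the 3 nested substitutions gives center (1/2, -7/36), radius 1/441
input t4: applying the 3 nested substitutions gives center (1/2, -47/252), radius 1/378
input t2: applying the 2 nested substitutions gives center (4/9, -11/36), radius 1/54
input t3: applying the 1 nested substitution gives center (-1/4, 0), radius 1/10


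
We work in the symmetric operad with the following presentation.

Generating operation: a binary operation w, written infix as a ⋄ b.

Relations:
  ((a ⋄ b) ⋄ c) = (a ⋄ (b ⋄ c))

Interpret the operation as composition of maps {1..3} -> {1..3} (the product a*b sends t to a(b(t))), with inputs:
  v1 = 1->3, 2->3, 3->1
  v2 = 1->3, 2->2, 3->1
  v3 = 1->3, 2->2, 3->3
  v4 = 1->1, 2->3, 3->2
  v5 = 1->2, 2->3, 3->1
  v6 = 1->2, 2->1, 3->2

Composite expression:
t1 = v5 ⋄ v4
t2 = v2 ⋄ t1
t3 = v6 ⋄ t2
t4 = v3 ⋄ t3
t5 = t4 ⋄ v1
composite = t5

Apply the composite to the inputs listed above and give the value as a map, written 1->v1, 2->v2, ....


1->2, 2->2, 3->3

(v5 ⋄ v4) = 1->2, 2->1, 3->3
(v2 ⋄ (v5 ⋄ v4)) = 1->2, 2->3, 3->1
(v6 ⋄ (v2 ⋄ (v5 ⋄ v4))) = 1->1, 2->2, 3->2
(v3 ⋄ (v6 ⋄ (v2 ⋄ (v5 ⋄ v4)))) = 1->3, 2->2, 3->2
((v3 ⋄ (v6 ⋄ (v2 ⋄ (v5 ⋄ v4)))) ⋄ v1) = 1->2, 2->2, 3->3


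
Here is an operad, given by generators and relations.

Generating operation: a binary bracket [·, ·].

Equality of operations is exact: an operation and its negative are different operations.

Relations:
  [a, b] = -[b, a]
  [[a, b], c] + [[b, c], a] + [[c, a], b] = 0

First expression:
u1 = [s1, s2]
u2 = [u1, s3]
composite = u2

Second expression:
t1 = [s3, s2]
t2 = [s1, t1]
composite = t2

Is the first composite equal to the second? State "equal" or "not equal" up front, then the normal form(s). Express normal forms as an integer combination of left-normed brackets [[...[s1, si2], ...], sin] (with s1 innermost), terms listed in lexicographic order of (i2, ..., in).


not equal; the first gives [[s1, s2], s3] and the second -[[s1, s2], s3] + [[s1, s3], s2]


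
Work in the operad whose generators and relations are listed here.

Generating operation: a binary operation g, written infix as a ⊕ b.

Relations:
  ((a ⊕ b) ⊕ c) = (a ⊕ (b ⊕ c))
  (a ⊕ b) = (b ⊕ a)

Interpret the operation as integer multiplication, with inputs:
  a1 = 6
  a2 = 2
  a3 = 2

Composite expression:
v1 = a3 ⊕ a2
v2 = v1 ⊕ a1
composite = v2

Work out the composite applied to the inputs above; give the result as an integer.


(a3 ⊕ a2) = 4
((a3 ⊕ a2) ⊕ a1) = 24

24


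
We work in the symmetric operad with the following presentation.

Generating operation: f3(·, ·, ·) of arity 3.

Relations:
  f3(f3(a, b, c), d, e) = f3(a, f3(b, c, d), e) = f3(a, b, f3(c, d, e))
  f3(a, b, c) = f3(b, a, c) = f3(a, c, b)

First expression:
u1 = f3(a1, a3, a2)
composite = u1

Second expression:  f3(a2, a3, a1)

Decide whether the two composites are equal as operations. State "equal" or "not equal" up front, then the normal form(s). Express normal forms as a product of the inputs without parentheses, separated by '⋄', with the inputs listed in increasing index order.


In normal form, the first expression is a1 ⋄ a2 ⋄ a3
In normal form, the second expression is a1 ⋄ a2 ⋄ a3
Identical normal forms: equal.

equal; both compose to a1 ⋄ a2 ⋄ a3


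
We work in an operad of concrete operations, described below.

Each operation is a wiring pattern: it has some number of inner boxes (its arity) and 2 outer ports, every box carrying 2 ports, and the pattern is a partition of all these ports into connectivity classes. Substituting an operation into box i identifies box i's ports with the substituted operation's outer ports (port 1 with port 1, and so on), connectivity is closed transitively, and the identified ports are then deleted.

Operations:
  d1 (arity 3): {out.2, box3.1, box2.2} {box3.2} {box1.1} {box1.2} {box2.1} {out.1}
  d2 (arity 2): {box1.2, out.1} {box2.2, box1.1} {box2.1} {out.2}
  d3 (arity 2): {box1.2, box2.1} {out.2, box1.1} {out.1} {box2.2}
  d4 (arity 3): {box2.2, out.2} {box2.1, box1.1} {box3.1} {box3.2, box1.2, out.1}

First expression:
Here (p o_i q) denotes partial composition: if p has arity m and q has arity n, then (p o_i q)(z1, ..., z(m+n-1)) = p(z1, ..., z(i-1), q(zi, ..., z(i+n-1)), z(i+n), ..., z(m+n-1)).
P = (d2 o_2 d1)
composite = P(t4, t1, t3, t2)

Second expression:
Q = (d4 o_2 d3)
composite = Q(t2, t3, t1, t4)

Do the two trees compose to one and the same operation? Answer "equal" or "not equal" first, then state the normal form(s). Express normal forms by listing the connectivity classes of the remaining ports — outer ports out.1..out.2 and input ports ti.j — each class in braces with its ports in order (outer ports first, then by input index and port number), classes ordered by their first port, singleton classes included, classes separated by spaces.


The first composite normalizes to {out.1, t4.2} {out.2} {t1.1} {t1.2} {t2.1, t3.2, t4.1} {t2.2} {t3.1}
The second composite normalizes to {out.1, t2.2, t4.2} {out.2, t3.1} {t1.1, t3.2} {t1.2} {t2.1} {t4.1}
The normal forms differ: not equal.

not equal; the first gives {out.1, t4.2} {out.2} {t1.1} {t1.2} {t2.1, t3.2, t4.1} {t2.2} {t3.1} and the second {out.1, t2.2, t4.2} {out.2, t3.1} {t1.1, t3.2} {t1.2} {t2.1} {t4.1}


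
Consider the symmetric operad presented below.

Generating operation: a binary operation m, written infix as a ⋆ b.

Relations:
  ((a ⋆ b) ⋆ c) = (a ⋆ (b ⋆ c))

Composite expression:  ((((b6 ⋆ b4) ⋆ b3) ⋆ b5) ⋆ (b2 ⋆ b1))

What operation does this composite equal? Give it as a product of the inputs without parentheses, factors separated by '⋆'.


b6 ⋆ b4 ⋆ b3 ⋆ b5 ⋆ b2 ⋆ b1

The m-tree's shape is irrelevant; the b-reading-order decides.
(b6 ⋆ b4) reduces to b6 ⋆ b4
((b6 ⋆ b4) ⋆ b3) reduces to b6 ⋆ b4 ⋆ b3
(((b6 ⋆ b4) ⋆ b3) ⋆ b5) reduces to b6 ⋆ b4 ⋆ b3 ⋆ b5
(b2 ⋆ b1) reduces to b2 ⋆ b1
((((b6 ⋆ b4) ⋆ b3) ⋆ b5) ⋆ (b2 ⋆ b1)) reduces to b6 ⋆ b4 ⋆ b3 ⋆ b5 ⋆ b2 ⋆ b1


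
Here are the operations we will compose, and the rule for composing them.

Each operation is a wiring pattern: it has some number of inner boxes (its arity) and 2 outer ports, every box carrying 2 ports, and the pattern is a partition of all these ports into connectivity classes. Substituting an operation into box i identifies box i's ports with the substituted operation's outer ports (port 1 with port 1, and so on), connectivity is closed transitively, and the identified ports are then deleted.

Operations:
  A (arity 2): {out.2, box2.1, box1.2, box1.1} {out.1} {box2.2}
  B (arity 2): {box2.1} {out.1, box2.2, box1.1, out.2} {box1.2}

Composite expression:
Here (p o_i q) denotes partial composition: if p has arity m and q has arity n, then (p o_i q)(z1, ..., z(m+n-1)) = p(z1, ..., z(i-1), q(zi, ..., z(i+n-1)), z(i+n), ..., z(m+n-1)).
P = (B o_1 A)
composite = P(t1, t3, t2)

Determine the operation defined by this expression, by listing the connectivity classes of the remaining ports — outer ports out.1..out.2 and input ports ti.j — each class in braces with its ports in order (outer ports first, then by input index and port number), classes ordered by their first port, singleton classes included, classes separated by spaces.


{out.1, out.2, t2.2} {t1.1, t1.2, t3.1} {t2.1} {t3.2}

Two ports join when wires chain via B-identified ports.
composing A on (t1, t3), with out.j its own outer ports: {out.1} {out.2, t1.1, t1.2, t3.1} {t3.2}
composing B on (t1, t3, t2), with out.j its own outer ports: {out.1, out.2, t2.2} {t1.1, t1.2, t3.1} {t2.1} {t3.2}


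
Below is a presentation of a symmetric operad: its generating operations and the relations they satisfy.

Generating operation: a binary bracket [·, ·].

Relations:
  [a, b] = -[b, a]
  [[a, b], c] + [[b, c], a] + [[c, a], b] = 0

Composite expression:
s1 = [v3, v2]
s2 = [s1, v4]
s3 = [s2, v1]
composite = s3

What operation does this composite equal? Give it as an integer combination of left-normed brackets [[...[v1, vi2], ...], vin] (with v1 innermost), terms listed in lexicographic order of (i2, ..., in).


[[[v1, v2], v3], v4] - [[[v1, v3], v2], v4] - [[[v1, v4], v2], v3] + [[[v1, v4], v3], v2]

Left-normed coefficients sit on the v1-initial expansion words.
Composite bracket: [[[v3, v2], v4], v1]
Under [a, b] = ab - ba we get 8 signed associative words (2^3 = 8).
Words beginning with v1 determine it all:
  v1v2v3v4 (sign +1) contributes +[[[v1, v2], v3], v4]
  v1v3v2v4 (sign -1) contributes -[[[v1, v3], v2], v4]
  v1v4v2v3 (sign -1) contributes -[[[v1, v4], v2], v3]
  v1v4v3v2 (sign +1) contributes +[[[v1, v4], v3], v2]


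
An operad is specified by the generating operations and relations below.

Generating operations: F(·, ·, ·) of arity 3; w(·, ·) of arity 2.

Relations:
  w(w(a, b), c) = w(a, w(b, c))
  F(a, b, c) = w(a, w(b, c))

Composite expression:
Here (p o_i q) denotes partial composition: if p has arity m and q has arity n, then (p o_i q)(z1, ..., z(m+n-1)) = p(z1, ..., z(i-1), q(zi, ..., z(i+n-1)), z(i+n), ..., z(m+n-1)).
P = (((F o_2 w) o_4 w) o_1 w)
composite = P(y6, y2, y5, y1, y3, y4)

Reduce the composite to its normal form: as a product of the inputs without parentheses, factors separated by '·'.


y6 · y2 · y5 · y1 · y3 · y4


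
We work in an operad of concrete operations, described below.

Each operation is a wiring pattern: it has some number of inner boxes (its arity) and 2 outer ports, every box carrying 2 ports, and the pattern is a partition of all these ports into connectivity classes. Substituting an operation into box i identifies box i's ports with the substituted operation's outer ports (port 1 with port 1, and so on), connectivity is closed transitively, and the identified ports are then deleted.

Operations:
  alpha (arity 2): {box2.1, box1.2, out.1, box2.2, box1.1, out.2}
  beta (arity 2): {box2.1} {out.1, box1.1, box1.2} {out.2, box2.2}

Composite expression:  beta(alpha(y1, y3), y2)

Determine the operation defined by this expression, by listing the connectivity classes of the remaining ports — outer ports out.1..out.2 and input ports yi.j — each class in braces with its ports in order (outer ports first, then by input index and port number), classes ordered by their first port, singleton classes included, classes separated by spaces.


{out.1, y1.1, y1.2, y3.1, y3.2} {out.2, y2.2} {y2.1}

Connectivity passes through glued beta-boundaries; trace each wire chain.
after alpha, the pattern on (y1, y3) reads {out.1, out.2, y1.1, y1.2, y3.1, y3.2} (out.j = its outer ports)
after beta, the pattern on (y1, y3, y2) reads {out.1, y1.1, y1.2, y3.1, y3.2} {out.2, y2.2} {y2.1} (out.j = its outer ports)


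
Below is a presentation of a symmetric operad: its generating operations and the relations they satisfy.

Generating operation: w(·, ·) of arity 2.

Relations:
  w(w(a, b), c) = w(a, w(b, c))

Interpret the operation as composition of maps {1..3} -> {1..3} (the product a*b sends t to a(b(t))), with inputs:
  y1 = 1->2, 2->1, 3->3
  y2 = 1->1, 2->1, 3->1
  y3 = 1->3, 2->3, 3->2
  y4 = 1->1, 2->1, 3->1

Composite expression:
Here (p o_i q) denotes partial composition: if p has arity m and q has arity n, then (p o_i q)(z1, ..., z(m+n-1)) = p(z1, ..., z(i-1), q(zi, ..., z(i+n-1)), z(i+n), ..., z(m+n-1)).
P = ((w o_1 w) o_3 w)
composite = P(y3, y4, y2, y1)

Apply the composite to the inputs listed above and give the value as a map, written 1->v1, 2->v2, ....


w(y3, y4) = 1->3, 2->3, 3->3
w(y2, y1) = 1->1, 2->1, 3->1
w(w(y3, y4), w(y2, y1)) = 1->3, 2->3, 3->3

1->3, 2->3, 3->3


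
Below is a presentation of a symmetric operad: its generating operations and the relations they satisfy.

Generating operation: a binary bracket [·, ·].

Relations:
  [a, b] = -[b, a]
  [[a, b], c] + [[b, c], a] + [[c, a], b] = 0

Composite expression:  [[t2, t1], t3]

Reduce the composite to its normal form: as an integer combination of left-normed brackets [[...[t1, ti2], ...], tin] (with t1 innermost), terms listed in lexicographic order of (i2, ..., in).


-[[t1, t2], t3]

Antisymmetry and Jacobi reduce to t1-anchored left-normed brackets.
Composite bracket: [[t2, t1], t3]
Applying ab - ba throughout gives 4 signed words (2^2 = 4).
The t1-initial words carry the normal form:
  word t1t2t3 has sign -1, contributing -[[t1, t2], t3]


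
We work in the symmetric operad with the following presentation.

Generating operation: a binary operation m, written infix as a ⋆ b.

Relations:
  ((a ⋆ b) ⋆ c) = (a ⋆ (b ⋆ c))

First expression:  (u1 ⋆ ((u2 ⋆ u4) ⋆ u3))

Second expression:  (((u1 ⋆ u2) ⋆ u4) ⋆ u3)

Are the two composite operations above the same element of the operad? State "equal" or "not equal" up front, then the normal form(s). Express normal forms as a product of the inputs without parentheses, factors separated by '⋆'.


equal; the common form is u1 ⋆ u2 ⋆ u4 ⋆ u3

Normal form of the first expression: u1 ⋆ u2 ⋆ u4 ⋆ u3
Normal form of the second expression: u1 ⋆ u2 ⋆ u4 ⋆ u3
One common form — equal.


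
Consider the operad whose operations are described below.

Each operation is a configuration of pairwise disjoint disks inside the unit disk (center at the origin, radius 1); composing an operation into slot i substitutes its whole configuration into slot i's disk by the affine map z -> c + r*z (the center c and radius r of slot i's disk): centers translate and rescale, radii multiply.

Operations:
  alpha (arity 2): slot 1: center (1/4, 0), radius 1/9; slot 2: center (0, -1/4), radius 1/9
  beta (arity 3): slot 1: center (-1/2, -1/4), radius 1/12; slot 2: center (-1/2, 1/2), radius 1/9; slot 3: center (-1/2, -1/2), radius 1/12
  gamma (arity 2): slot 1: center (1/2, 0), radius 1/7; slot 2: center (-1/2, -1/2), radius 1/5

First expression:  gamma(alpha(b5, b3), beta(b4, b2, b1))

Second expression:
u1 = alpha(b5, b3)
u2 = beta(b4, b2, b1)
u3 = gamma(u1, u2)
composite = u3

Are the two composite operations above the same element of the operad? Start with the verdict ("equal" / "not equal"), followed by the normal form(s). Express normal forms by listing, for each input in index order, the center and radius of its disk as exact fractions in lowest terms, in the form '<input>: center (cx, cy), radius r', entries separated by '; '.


equal — both sides give b1: center (-3/5, -3/5), radius 1/60; b2: center (-3/5, -2/5), radius 1/45; b3: center (1/2, -1/28), radius 1/63; b4: center (-3/5, -11/20), radius 1/60; b5: center (15/28, 0), radius 1/63

Reducing the first expression gives b1: center (-3/5, -3/5), radius 1/60; b2: center (-3/5, -2/5), radius 1/45; b3: center (1/2, -1/28), radius 1/63; b4: center (-3/5, -11/20), radius 1/60; b5: center (15/28, 0), radius 1/63
Reducing the second expression gives b1: center (-3/5, -3/5), radius 1/60; b2: center (-3/5, -2/5), radius 1/45; b3: center (1/2, -1/28), radius 1/63; b4: center (-3/5, -11/20), radius 1/60; b5: center (15/28, 0), radius 1/63
The forms coincide; equal.


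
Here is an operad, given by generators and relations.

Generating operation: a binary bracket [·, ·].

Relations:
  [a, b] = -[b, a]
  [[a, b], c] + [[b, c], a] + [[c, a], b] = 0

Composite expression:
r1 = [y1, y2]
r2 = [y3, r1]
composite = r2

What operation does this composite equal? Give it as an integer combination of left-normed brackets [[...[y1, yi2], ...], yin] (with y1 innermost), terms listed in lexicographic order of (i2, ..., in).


-[[y1, y2], y3]


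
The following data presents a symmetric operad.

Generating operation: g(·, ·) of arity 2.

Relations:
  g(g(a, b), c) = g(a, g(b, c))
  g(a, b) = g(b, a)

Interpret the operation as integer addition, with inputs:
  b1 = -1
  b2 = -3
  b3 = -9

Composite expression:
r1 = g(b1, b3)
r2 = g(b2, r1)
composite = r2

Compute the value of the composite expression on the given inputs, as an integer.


g(b1, b3) = -10
g(b2, g(b1, b3)) = -13

-13


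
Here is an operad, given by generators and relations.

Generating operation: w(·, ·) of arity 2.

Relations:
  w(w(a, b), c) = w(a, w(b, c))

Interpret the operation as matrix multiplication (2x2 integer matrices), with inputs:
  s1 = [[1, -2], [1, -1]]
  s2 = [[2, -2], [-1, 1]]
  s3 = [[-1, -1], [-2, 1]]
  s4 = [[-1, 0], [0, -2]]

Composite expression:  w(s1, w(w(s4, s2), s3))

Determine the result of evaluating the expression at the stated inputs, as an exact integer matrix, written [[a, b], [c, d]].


[[-6, 12], [-4, 8]]

w(s4, s2) = [[-2, 2], [2, -2]]
w(w(s4, s2), s3) = [[-2, 4], [2, -4]]
w(s1, w(w(s4, s2), s3)) = [[-6, 12], [-4, 8]]


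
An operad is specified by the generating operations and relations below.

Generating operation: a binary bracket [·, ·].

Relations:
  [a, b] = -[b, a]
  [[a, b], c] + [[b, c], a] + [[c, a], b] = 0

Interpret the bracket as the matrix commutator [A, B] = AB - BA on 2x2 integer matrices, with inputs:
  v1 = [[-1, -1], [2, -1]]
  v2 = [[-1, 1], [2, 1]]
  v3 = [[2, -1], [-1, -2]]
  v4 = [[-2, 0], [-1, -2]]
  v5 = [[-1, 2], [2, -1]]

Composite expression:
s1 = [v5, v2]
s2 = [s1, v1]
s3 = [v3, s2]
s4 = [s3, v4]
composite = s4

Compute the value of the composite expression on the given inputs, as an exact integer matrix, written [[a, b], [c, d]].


[[8, 0], [8, -8]]

[v5, v2] = [[2, 4], [-4, -2]]
[[v5, v2], v1] = [[4, -4], [-8, -4]]
[v3, [[v5, v2], v1]] = [[4, -8], [24, -4]]
[[v3, [[v5, v2], v1]], v4] = [[8, 0], [8, -8]]


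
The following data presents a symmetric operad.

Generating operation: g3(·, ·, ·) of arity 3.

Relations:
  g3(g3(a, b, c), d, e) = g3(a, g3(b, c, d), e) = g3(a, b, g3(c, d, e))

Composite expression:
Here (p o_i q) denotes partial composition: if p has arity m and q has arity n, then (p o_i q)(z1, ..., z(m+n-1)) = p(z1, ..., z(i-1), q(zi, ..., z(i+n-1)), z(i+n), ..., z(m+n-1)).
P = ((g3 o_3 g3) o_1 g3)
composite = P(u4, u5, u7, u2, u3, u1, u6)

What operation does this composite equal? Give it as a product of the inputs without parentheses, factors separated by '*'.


The g3-tree's shape is irrelevant; the u-reading-order decides.
g3(u4, u5, u7) spells out as u4 * u5 * u7
g3(u3, u1, u6) spells out as u3 * u1 * u6
g3(g3(u4, u5, u7), u2, g3(u3, u1, u6)) spells out as u4 * u5 * u7 * u2 * u3 * u1 * u6

u4 * u5 * u7 * u2 * u3 * u1 * u6
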